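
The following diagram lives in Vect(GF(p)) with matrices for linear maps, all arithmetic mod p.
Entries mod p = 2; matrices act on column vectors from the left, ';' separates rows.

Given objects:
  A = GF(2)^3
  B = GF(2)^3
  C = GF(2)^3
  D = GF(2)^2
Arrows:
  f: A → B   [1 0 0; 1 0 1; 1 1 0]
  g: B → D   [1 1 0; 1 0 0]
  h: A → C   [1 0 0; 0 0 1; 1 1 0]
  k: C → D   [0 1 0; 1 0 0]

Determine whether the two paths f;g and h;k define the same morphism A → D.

Answer: COMMUTES

Derivation:
Path 1 = f;g:
  e0=[1,0,0] f→[1,1,1] g→[0,1]
  e1=[0,1,0] f→[0,0,1] g→[0,0]
  e2=[0,0,1] f→[0,1,0] g→[1,0]
  ⟦path⟧₁ = [0 0 1; 1 0 0]
Path 2 = h;k:
  e0=[1,0,0] h→[1,0,1] k→[0,1]
  e1=[0,1,0] h→[0,0,1] k→[0,0]
  e2=[0,0,1] h→[0,1,0] k→[1,0]
  ⟦path⟧₂ = [0 0 1; 1 0 0]
Equal? equal; square commutes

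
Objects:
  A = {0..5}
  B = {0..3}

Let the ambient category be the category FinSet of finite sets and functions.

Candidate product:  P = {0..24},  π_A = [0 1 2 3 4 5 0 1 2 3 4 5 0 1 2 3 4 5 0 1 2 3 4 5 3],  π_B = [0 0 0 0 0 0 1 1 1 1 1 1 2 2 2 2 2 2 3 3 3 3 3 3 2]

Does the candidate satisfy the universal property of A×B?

|A|·|B| = 6·4 = 24;  |P| = 25
  → cardinalities differ; no bijection possible.

Answer: NOT A VALID PRODUCT — |P|=25 ≠ |A|·|B|=24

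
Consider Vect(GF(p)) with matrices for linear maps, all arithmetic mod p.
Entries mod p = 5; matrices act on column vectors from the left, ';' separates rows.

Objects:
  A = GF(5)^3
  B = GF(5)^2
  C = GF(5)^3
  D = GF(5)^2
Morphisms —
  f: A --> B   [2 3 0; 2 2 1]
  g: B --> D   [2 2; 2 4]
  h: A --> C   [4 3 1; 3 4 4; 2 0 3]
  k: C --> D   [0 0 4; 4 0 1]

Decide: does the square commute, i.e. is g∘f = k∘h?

Answer: DOES NOT COMMUTE

Derivation:
Path 1 = f;g:
  e0=(1,0,0) f-->(2,2) g-->(3,2)
  e1=(0,1,0) f-->(3,2) g-->(0,4)
  e2=(0,0,1) f-->(0,1) g-->(2,4)
  result₁ = [3 0 2; 2 4 4]
Path 2 = h;k:
  e0=(1,0,0) h-->(4,3,2) k-->(3,3)
  e1=(0,1,0) h-->(3,4,0) k-->(0,2)
  e2=(0,0,1) h-->(1,4,3) k-->(2,2)
  result₂ = [3 0 2; 3 2 2]
Equal? NO — does not commute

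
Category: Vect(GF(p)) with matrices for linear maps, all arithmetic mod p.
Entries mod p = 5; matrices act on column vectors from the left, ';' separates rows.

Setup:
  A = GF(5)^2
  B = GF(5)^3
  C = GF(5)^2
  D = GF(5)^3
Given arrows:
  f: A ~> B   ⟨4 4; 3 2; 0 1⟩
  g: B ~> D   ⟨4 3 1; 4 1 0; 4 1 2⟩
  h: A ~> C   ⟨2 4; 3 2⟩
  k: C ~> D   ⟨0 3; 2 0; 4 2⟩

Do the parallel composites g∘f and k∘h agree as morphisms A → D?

Answer: DOES NOT COMMUTE

Work:
Path 1 = f;g:
  e0=(1,0) f~>(4,3,0) g~>(0,4,4)
  e1=(0,1) f~>(4,2,1) g~>(3,3,0)
  result₁ = ⟨0 3; 4 3; 4 0⟩
Path 2 = h;k:
  e0=(1,0) h~>(2,3) k~>(4,4,4)
  e1=(0,1) h~>(4,2) k~>(1,3,0)
  result₂ = ⟨4 1; 4 3; 4 0⟩
Equal? NO — does not commute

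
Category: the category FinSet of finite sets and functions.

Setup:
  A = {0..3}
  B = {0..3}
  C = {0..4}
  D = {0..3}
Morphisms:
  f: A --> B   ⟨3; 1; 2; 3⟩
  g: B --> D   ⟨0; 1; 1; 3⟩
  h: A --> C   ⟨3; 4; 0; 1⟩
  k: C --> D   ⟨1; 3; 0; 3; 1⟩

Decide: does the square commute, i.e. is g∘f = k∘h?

1) trace f;g:
  0 f-->3 g-->3
  1 f-->1 g-->1
  2 f-->2 g-->1
  3 f-->3 g-->3
  ⟦path⟧₁ = ⟨3; 1; 1; 3⟩
2) trace h;k:
  0 h-->3 k-->3
  1 h-->4 k-->1
  2 h-->0 k-->1
  3 h-->1 k-->3
  ⟦path⟧₂ = ⟨3; 1; 1; 3⟩
Equal? same morphism ✓

Answer: COMMUTES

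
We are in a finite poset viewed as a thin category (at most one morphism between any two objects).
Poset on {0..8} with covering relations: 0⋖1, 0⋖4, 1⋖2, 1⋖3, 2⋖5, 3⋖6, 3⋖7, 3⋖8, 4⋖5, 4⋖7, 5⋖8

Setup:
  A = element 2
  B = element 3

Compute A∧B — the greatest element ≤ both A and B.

{x : x≤A ∧ x≤B} = {0,1}  (A=2, B=3)
  0 ≤ 1
  1 ≤ 1
glb = 1

Answer: A∧B = 1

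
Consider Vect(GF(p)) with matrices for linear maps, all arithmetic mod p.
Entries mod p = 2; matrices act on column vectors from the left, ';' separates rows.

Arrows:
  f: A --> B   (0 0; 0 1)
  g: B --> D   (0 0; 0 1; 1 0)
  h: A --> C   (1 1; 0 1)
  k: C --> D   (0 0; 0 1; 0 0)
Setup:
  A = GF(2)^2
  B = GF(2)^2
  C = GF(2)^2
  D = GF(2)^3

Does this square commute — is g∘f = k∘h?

Answer: COMMUTES

Derivation:
1) trace f;g:
  e0=⟨1,0⟩ f-->⟨0,0⟩ g-->⟨0,0,0⟩
  e1=⟨0,1⟩ f-->⟨0,1⟩ g-->⟨0,1,0⟩
  ⟦path⟧₁ = (0 0; 0 1; 0 0)
2) trace h;k:
  e0=⟨1,0⟩ h-->⟨1,0⟩ k-->⟨0,0,0⟩
  e1=⟨0,1⟩ h-->⟨1,1⟩ k-->⟨0,1,0⟩
  ⟦path⟧₂ = (0 0; 0 1; 0 0)
Equal? same morphism ✓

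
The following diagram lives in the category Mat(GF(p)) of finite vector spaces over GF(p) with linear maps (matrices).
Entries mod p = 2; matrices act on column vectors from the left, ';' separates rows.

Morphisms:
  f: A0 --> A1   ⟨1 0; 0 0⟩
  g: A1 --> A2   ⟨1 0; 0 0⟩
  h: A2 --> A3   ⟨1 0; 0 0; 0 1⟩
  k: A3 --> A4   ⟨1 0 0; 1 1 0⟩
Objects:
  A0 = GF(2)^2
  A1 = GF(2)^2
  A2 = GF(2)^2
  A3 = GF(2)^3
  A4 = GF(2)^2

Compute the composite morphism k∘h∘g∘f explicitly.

  e0=⟨1,0⟩ f-->⟨1,0⟩ g-->⟨1,0⟩ h-->⟨1,0,0⟩ k-->⟨1,1⟩
  e1=⟨0,1⟩ f-->⟨0,0⟩ g-->⟨0,0⟩ h-->⟨0,0,0⟩ k-->⟨0,0⟩
composite: ⟨1 0; 1 0⟩

Answer: ⟨1 0; 1 0⟩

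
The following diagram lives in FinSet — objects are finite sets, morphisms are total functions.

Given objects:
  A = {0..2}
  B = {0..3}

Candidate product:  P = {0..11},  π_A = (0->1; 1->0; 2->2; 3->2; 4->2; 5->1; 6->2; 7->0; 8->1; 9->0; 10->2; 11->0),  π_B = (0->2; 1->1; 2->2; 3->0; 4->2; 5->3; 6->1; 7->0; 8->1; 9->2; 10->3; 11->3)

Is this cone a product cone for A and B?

Answer: NOT A VALID PRODUCT — duplicate pair at indices 4,2

Work:
|A|·|B| = 3·4 = 12;  |P| = 12
Check the pairing map k ↦ (π_A(k), π_B(k)):
  0 -> (1,2)
  1 -> (0,1)
  2 -> (2,2)
  3 -> (2,0)
  4 -> (2,2)  ✗ repeats pair of k=2
  5 -> (1,3)
  6 -> (2,1)
  7 -> (0,0)
  8 -> (1,1)
  9 -> (0,2)
  10 -> (2,3)
  11 -> (0,3)
distinct pairs in image: 11 / 12 needed
  → (2,2) hit at k=2 and k=4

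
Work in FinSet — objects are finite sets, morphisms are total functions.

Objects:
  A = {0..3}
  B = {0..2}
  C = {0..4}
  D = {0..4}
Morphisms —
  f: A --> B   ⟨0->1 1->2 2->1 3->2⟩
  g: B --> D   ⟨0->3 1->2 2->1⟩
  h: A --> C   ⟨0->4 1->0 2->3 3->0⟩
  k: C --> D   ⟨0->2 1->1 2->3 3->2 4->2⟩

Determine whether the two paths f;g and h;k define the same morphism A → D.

Along f;g (path 1):
  0 f-->1 g-->2
  1 f-->2 g-->1
  2 f-->1 g-->2
  3 f-->2 g-->1
  composite₁ = ⟨0->2 1->1 2->2 3->1⟩
Along h;k (path 2):
  0 h-->4 k-->2
  1 h-->0 k-->2
  2 h-->3 k-->2
  3 h-->0 k-->2
  composite₂ = ⟨0->2 1->2 2->2 3->2⟩
Equal? NO — does not commute

Answer: DOES NOT COMMUTE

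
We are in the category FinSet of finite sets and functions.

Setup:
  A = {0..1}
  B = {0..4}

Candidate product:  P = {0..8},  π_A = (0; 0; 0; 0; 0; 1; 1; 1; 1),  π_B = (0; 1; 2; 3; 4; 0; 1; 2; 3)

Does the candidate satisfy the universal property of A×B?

Answer: NOT A VALID PRODUCT — |P|=9 ≠ |A|·|B|=10

Trace:
|A|·|B| = 2·5 = 10;  |P| = 9
  → cardinalities differ; no bijection possible.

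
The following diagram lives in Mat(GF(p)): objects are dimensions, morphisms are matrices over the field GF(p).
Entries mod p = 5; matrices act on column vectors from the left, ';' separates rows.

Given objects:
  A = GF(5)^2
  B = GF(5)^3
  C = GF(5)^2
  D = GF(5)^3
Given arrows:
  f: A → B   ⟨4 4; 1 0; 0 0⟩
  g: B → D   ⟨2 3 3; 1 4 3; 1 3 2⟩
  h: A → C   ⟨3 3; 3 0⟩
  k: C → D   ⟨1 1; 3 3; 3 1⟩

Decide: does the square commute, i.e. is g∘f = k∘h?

Answer: COMMUTES

Derivation:
Along f;g (path 1):
  e0=[1,0] f→[4,1,0] g→[1,3,2]
  e1=[0,1] f→[4,0,0] g→[3,4,4]
  composite₁ = ⟨1 3; 3 4; 2 4⟩
Along h;k (path 2):
  e0=[1,0] h→[3,3] k→[1,3,2]
  e1=[0,1] h→[3,0] k→[3,4,4]
  composite₂ = ⟨1 3; 3 4; 2 4⟩
Equal? equal; square commutes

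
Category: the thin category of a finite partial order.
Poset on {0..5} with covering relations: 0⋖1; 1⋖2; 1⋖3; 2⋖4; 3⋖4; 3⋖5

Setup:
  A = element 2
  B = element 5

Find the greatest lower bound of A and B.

Lower bounds of A=2 and B=5: {0,1}
  0 ⊑ 1
  1 ⊑ 1
glb = 1

Answer: A∧B = 1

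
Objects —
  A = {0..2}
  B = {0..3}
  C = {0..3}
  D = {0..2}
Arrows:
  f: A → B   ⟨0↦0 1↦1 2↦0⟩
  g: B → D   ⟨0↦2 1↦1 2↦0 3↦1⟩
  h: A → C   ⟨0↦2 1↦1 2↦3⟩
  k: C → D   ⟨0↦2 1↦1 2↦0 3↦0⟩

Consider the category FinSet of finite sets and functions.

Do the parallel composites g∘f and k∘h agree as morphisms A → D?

Answer: DOES NOT COMMUTE

Trace:
Along f;g (path 1):
  0 f→0 g→2
  1 f→1 g→1
  2 f→0 g→2
  ⟦path⟧₁ = ⟨0↦2 1↦1 2↦2⟩
Along h;k (path 2):
  0 h→2 k→0
  1 h→1 k→1
  2 h→3 k→0
  ⟦path⟧₂ = ⟨0↦0 1↦1 2↦0⟩
Equal? distinct morphisms ✗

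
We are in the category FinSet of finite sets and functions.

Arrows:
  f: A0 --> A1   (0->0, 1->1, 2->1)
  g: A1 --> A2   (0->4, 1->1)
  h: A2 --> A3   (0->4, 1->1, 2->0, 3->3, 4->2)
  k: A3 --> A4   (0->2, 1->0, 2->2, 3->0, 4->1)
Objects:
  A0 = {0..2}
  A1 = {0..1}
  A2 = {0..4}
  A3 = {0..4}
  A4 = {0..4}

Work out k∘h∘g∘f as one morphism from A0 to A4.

  0 f-->0 g-->4 h-->2 k-->2
  1 f-->1 g-->1 h-->1 k-->0
  2 f-->1 g-->1 h-->1 k-->0
⟦path⟧: (0->2, 1->0, 2->0)

Answer: (0->2, 1->0, 2->0)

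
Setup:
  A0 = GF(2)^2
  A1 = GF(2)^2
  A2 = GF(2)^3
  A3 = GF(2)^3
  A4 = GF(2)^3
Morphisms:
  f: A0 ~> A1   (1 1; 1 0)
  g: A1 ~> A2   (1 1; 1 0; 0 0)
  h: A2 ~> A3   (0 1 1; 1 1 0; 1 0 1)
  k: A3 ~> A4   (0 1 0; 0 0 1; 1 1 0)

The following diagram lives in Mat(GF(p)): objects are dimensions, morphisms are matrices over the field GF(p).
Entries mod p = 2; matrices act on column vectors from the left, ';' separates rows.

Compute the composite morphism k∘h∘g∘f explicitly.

  e0=⟨1,0⟩ f~>⟨1,1⟩ g~>⟨0,1,0⟩ h~>⟨1,1,0⟩ k~>⟨1,0,0⟩
  e1=⟨0,1⟩ f~>⟨1,0⟩ g~>⟨1,1,0⟩ h~>⟨1,0,1⟩ k~>⟨0,1,1⟩
composite: (1 0; 0 1; 0 1)

Answer: (1 0; 0 1; 0 1)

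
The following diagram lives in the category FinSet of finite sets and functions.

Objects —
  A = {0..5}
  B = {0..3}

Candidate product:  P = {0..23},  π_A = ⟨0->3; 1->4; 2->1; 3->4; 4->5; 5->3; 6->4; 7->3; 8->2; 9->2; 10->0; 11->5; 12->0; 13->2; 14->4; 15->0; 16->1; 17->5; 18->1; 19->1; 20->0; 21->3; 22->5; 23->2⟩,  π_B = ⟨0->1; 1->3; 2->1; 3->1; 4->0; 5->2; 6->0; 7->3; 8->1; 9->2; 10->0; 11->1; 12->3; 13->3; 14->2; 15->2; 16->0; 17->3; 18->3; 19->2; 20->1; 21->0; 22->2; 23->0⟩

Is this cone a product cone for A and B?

|A|·|B| = 6·4 = 24;  |P| = 24
Check the pairing map k ↦ (π_A(k), π_B(k)):
  0 -> (3,1)
  1 -> (4,3)
  2 -> (1,1)
  3 -> (4,1)
  4 -> (5,0)
  5 -> (3,2)
  6 -> (4,0)
  7 -> (3,3)
  8 -> (2,1)
  9 -> (2,2)
  10 -> (0,0)
  11 -> (5,1)
  12 -> (0,3)
  13 -> (2,3)
  14 -> (4,2)
  15 -> (0,2)
  16 -> (1,0)
  17 -> (5,3)
  18 -> (1,3)
  19 -> (1,2)
  20 -> (0,1)
  21 -> (3,0)
  22 -> (5,2)
  23 -> (2,0)
distinct pairs in image: 24 / 24 needed
  → bijection onto A×B; projections well-typed.

Answer: VALID PRODUCT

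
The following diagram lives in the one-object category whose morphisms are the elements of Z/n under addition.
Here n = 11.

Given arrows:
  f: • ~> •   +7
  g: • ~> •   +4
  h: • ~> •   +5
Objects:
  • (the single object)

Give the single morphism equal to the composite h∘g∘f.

Answer: +5

Derivation:
  0 +7≡7 +4≡0 +5≡5  (mod 11)
result: +5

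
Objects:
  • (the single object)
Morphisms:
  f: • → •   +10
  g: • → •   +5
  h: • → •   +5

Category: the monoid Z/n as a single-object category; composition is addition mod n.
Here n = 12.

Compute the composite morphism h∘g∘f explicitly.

Answer: +8

Work:
  0 +10≡10 +5≡3 +5≡8  (mod 12)
composite: +8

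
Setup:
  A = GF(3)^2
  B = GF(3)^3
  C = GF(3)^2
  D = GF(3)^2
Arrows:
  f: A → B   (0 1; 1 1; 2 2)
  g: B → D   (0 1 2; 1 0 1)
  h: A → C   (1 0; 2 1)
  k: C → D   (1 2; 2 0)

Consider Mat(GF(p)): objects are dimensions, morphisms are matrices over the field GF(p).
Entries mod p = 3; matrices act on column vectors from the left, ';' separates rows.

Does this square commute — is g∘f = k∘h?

1) trace f;g:
  e0=(1,0) f→(0,1,2) g→(2,2)
  e1=(0,1) f→(1,1,2) g→(2,0)
  composite₁ = (2 2; 2 0)
2) trace h;k:
  e0=(1,0) h→(1,2) k→(2,2)
  e1=(0,1) h→(0,1) k→(2,0)
  composite₂ = (2 2; 2 0)
Equal? same morphism ✓

Answer: COMMUTES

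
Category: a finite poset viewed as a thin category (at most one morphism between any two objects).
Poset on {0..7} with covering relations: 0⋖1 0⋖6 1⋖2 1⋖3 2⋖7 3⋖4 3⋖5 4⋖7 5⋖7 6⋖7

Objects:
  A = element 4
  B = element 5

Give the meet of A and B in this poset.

Answer: A∧B = 3

Trace:
{x : x≤A ∧ x≤B} = {0,1,3}  (A=4, B=5)
  0 ≤ 3
  1 ≤ 3
  3 ≤ 3
glb = 3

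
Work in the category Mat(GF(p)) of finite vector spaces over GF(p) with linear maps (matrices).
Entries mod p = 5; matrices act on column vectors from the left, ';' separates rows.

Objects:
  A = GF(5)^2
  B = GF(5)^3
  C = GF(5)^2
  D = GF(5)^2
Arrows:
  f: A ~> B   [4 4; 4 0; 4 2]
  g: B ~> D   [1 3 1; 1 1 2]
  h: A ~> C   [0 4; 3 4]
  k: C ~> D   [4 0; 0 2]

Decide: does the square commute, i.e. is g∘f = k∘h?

Answer: COMMUTES

Work:
Path 1 = f;g:
  e0=(1,0) f~>(4,4,4) g~>(0,1)
  e1=(0,1) f~>(4,0,2) g~>(1,3)
  composite₁ = [0 1; 1 3]
Path 2 = h;k:
  e0=(1,0) h~>(0,3) k~>(0,1)
  e1=(0,1) h~>(4,4) k~>(1,3)
  composite₂ = [0 1; 1 3]
Equal? same morphism ✓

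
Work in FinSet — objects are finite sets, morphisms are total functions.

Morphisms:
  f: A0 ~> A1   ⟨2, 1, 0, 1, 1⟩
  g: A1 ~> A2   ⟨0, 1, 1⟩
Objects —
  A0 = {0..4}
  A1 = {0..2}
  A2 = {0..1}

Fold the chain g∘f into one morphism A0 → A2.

Answer: ⟨1, 1, 0, 1, 1⟩

Derivation:
  0 f~>2 g~>1
  1 f~>1 g~>1
  2 f~>0 g~>0
  3 f~>1 g~>1
  4 f~>1 g~>1
result: ⟨1, 1, 0, 1, 1⟩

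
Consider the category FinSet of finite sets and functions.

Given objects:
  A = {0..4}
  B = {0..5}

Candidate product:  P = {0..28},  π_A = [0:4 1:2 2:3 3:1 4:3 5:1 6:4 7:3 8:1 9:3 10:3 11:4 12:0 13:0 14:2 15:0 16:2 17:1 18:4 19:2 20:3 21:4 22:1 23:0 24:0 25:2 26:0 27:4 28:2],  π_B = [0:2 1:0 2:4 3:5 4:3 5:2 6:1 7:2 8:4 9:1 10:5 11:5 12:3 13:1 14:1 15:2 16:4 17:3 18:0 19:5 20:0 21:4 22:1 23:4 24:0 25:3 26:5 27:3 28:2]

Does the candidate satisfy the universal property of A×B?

Answer: NOT A VALID PRODUCT — |P|=29 ≠ |A|·|B|=30

Trace:
|A|·|B| = 5·6 = 30;  |P| = 29
  → cardinalities differ; no bijection possible.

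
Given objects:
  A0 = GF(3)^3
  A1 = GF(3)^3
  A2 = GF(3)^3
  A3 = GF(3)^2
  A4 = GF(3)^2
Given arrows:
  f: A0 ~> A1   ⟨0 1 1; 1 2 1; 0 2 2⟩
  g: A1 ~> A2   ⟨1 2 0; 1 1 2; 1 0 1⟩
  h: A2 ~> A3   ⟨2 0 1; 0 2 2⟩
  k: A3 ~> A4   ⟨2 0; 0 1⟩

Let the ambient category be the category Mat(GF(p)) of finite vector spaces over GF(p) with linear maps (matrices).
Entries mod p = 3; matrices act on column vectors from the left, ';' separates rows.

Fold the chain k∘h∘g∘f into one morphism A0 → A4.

  e0=(1,0,0) f~>(0,1,0) g~>(2,1,0) h~>(1,2) k~>(2,2)
  e1=(0,1,0) f~>(1,2,2) g~>(2,1,0) h~>(1,2) k~>(2,2)
  e2=(0,0,1) f~>(1,1,2) g~>(0,0,0) h~>(0,0) k~>(0,0)
⟦path⟧: ⟨2 2 0; 2 2 0⟩

Answer: ⟨2 2 0; 2 2 0⟩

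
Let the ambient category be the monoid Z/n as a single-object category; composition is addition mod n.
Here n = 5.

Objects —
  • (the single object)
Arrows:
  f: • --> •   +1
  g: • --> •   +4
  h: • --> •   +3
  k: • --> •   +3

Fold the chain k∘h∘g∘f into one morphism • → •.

Answer: +1

Trace:
  0 +1≡1 +4≡0 +3≡3 +3≡1  (mod 5)
result: +1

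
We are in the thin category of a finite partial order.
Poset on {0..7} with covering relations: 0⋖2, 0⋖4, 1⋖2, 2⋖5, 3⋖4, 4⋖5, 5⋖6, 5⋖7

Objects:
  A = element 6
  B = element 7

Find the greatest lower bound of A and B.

Answer: A∧B = 5

Derivation:
Common predecessors of 6,7: {0,1,2,3,4,5}
  0 ≤ 5
  1 ≤ 5
  2 ≤ 5
  3 ≤ 5
  4 ≤ 5
  5 ≤ 5
glb = 5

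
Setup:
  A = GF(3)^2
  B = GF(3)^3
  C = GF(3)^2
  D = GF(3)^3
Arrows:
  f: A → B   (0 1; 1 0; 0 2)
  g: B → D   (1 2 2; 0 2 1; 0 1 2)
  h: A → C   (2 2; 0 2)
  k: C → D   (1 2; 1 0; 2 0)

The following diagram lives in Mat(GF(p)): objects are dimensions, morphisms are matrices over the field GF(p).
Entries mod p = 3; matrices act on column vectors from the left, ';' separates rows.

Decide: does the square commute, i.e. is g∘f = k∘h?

Answer: DOES NOT COMMUTE

Trace:
Along f;g (path 1):
  e0=⟨1,0⟩ f→⟨0,1,0⟩ g→⟨2,2,1⟩
  e1=⟨0,1⟩ f→⟨1,0,2⟩ g→⟨2,2,1⟩
  result₁ = (2 2; 2 2; 1 1)
Along h;k (path 2):
  e0=⟨1,0⟩ h→⟨2,0⟩ k→⟨2,2,1⟩
  e1=⟨0,1⟩ h→⟨2,2⟩ k→⟨0,2,1⟩
  result₂ = (2 0; 2 2; 1 1)
Equal? NO — does not commute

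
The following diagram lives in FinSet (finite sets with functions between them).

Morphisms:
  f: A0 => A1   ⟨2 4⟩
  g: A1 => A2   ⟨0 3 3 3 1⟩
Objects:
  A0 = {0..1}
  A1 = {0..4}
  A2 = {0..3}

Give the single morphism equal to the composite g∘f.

  0 f=>2 g=>3
  1 f=>4 g=>1
result: ⟨3 1⟩

Answer: ⟨3 1⟩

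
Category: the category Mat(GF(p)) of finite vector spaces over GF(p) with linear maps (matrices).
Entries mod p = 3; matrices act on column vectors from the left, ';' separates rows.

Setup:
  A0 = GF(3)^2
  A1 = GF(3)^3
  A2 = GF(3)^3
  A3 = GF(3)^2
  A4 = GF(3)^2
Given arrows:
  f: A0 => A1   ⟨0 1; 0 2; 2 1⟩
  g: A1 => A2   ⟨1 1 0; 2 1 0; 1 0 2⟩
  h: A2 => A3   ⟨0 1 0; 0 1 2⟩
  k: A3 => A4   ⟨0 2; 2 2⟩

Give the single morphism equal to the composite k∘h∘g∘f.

  e0=[1,0] f=>[0,0,2] g=>[0,0,1] h=>[0,2] k=>[1,1]
  e1=[0,1] f=>[1,2,1] g=>[0,1,0] h=>[1,1] k=>[2,1]
composite: ⟨1 2; 1 1⟩

Answer: ⟨1 2; 1 1⟩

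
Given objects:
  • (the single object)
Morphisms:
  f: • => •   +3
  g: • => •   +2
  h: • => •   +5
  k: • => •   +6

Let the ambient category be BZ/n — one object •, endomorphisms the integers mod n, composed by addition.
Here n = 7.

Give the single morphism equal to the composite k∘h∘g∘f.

Answer: +2

Work:
  0 +3≡3 +2≡5 +5≡3 +6≡2  (mod 7)
result: +2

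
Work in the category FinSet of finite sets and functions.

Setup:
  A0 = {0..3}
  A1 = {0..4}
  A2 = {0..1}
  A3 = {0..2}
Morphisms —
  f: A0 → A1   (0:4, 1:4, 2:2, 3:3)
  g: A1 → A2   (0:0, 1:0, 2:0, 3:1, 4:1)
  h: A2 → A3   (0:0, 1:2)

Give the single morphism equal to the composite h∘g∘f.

Answer: (0:2, 1:2, 2:0, 3:2)

Derivation:
  0 f→4 g→1 h→2
  1 f→4 g→1 h→2
  2 f→2 g→0 h→0
  3 f→3 g→1 h→2
result: (0:2, 1:2, 2:0, 3:2)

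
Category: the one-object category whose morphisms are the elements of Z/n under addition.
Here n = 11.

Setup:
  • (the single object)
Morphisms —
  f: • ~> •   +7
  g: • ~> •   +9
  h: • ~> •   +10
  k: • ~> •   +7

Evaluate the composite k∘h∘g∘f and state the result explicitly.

Answer: +0

Work:
  0 +7≡7 +9≡5 +10≡4 +7≡0  (mod 11)
result: +0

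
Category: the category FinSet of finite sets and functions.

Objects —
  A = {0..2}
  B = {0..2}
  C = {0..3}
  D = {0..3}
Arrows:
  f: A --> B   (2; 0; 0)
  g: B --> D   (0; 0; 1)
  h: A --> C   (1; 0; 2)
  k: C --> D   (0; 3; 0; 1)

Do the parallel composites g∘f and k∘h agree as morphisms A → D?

Answer: DOES NOT COMMUTE

Trace:
Along f;g (path 1):
  0 f-->2 g-->1
  1 f-->0 g-->0
  2 f-->0 g-->0
  result₁ = (1; 0; 0)
Along h;k (path 2):
  0 h-->1 k-->3
  1 h-->0 k-->0
  2 h-->2 k-->0
  result₂ = (3; 0; 0)
Equal? differ; not commutative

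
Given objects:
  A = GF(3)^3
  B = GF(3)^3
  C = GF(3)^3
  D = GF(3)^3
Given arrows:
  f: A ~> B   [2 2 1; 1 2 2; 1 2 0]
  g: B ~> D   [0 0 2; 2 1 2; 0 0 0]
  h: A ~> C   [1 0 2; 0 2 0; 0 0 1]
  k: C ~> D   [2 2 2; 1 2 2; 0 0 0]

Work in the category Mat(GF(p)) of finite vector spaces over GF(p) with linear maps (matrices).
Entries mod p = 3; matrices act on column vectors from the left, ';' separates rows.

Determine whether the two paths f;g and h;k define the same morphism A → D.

Path 1 = f;g:
  e0=⟨1,0,0⟩ f~>⟨2,1,1⟩ g~>⟨2,1,0⟩
  e1=⟨0,1,0⟩ f~>⟨2,2,2⟩ g~>⟨1,1,0⟩
  e2=⟨0,0,1⟩ f~>⟨1,2,0⟩ g~>⟨0,1,0⟩
  ⟦path⟧₁ = [2 1 0; 1 1 1; 0 0 0]
Path 2 = h;k:
  e0=⟨1,0,0⟩ h~>⟨1,0,0⟩ k~>⟨2,1,0⟩
  e1=⟨0,1,0⟩ h~>⟨0,2,0⟩ k~>⟨1,1,0⟩
  e2=⟨0,0,1⟩ h~>⟨2,0,1⟩ k~>⟨0,1,0⟩
  ⟦path⟧₂ = [2 1 0; 1 1 1; 0 0 0]
Equal? equal; square commutes

Answer: COMMUTES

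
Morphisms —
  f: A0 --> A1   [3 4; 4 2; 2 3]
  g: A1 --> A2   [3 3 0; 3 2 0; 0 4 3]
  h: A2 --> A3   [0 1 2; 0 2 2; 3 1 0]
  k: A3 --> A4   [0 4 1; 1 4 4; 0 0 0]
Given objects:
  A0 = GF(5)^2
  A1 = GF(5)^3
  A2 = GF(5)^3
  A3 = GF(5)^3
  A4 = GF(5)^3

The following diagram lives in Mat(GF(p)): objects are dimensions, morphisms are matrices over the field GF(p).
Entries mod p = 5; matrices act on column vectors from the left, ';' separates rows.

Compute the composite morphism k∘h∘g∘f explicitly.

  e0=(1,0) f-->(3,4,2) g-->(1,2,2) h-->(1,3,0) k-->(2,3,0)
  e1=(0,1) f-->(4,2,3) g-->(3,1,2) h-->(0,1,0) k-->(4,4,0)
result: [2 4; 3 4; 0 0]

Answer: [2 4; 3 4; 0 0]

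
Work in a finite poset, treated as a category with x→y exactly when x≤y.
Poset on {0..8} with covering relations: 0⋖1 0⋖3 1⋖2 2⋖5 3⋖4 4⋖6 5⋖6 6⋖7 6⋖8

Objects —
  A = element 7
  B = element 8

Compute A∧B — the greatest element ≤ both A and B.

Lower bounds of A=7 and B=8: {0,1,2,3,4,5,6}
  0 ≤ 6
  1 ≤ 6
  2 ≤ 6
  3 ≤ 6
  4 ≤ 6
  5 ≤ 6
  6 ≤ 6
glb = 6

Answer: A∧B = 6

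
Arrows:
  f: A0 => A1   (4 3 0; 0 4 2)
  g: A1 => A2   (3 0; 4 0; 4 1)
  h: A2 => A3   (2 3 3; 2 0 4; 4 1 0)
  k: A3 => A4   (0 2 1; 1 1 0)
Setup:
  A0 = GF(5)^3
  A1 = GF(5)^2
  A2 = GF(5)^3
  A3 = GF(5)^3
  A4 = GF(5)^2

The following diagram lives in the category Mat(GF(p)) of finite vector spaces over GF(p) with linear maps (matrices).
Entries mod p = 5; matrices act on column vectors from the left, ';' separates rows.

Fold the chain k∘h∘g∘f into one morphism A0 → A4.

  e0=[1,0,0] f=>[4,0] g=>[2,1,1] h=>[0,3,4] k=>[0,3]
  e1=[0,1,0] f=>[3,4] g=>[4,2,1] h=>[2,2,3] k=>[2,4]
  e2=[0,0,1] f=>[0,2] g=>[0,0,2] h=>[1,3,0] k=>[1,4]
composite: (0 2 1; 3 4 4)

Answer: (0 2 1; 3 4 4)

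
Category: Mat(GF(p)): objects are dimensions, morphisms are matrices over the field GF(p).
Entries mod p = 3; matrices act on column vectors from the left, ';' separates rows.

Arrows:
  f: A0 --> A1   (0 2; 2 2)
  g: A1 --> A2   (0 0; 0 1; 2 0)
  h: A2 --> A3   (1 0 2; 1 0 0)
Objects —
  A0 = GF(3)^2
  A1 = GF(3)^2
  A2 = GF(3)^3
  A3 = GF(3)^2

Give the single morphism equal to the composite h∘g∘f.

  e0=⟨1,0⟩ f-->⟨0,2⟩ g-->⟨0,2,0⟩ h-->⟨0,0⟩
  e1=⟨0,1⟩ f-->⟨2,2⟩ g-->⟨0,2,1⟩ h-->⟨2,0⟩
composite: (0 2; 0 0)

Answer: (0 2; 0 0)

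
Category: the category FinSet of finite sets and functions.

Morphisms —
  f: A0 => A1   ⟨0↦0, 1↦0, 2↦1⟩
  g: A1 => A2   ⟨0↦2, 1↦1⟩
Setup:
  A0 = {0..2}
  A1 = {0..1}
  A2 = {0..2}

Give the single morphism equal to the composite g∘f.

Answer: ⟨0↦2, 1↦2, 2↦1⟩

Trace:
  0 f=>0 g=>2
  1 f=>0 g=>2
  2 f=>1 g=>1
composite: ⟨0↦2, 1↦2, 2↦1⟩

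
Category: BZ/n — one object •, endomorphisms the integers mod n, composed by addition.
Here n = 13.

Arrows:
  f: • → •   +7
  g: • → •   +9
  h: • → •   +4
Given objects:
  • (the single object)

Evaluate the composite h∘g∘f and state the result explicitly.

Answer: +7

Work:
  0 +7≡7 +9≡3 +4≡7  (mod 13)
composite: +7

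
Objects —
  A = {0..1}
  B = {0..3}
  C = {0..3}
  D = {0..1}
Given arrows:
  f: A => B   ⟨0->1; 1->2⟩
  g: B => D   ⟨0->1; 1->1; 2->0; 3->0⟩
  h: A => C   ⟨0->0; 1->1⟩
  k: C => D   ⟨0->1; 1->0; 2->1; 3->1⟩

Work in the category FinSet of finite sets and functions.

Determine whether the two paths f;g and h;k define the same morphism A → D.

Along f;g (path 1):
  0 f=>1 g=>1
  1 f=>2 g=>0
  ⟦path⟧₁ = ⟨0->1; 1->0⟩
Along h;k (path 2):
  0 h=>0 k=>1
  1 h=>1 k=>0
  ⟦path⟧₂ = ⟨0->1; 1->0⟩
Equal? same morphism ✓

Answer: COMMUTES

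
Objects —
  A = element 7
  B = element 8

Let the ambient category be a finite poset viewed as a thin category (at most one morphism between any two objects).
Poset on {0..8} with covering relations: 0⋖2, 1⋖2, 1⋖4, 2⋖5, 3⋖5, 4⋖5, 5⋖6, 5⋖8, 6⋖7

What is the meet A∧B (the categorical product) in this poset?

Answer: A∧B = 5

Work:
Common predecessors of 7,8: {0,1,2,3,4,5}
  0 <= 5
  1 <= 5
  2 <= 5
  3 <= 5
  4 <= 5
  5 <= 5
glb = 5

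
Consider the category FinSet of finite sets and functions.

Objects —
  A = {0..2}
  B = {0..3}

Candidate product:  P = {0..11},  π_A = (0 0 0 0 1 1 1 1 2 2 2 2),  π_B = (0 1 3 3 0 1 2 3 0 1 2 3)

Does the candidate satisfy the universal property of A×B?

Answer: NOT A VALID PRODUCT — duplicate pair at indices 3,2

Trace:
|A|·|B| = 3·4 = 12;  |P| = 12
Check the pairing map k ↦ (π_A(k), π_B(k)):
  0 -> (0,0)
  1 -> (0,1)
  2 -> (0,3)
  3 -> (0,3)  ✗ repeats pair of k=2
  4 -> (1,0)
  5 -> (1,1)
  6 -> (1,2)
  7 -> (1,3)
  8 -> (2,0)
  9 -> (2,1)
  10 -> (2,2)
  11 -> (2,3)
distinct pairs in image: 11 / 12 needed
  → (0,3) hit at k=2 and k=3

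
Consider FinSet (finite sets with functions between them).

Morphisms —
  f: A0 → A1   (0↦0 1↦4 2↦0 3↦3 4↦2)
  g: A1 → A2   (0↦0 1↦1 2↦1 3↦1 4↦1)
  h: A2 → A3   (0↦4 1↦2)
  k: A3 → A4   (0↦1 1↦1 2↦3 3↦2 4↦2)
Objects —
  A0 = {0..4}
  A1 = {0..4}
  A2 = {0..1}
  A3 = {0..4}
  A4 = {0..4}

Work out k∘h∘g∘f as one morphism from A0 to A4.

Answer: (0↦2 1↦3 2↦2 3↦3 4↦3)

Derivation:
  0 f→0 g→0 h→4 k→2
  1 f→4 g→1 h→2 k→3
  2 f→0 g→0 h→4 k→2
  3 f→3 g→1 h→2 k→3
  4 f→2 g→1 h→2 k→3
result: (0↦2 1↦3 2↦2 3↦3 4↦3)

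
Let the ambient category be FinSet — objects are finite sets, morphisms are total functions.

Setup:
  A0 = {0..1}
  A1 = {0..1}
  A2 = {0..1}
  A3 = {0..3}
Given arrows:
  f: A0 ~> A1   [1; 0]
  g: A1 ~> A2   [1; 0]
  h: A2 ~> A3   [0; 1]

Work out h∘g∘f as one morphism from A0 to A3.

  0 f~>1 g~>0 h~>0
  1 f~>0 g~>1 h~>1
result: [0; 1]

Answer: [0; 1]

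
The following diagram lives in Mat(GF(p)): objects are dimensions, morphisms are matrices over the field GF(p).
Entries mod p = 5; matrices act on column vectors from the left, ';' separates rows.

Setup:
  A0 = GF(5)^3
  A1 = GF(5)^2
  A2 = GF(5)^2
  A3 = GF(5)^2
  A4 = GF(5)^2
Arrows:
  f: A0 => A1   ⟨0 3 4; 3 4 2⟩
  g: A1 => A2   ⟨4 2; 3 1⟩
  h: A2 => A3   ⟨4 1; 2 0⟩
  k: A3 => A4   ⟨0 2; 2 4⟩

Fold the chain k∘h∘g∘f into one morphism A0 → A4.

  e0=[1,0,0] f=>[0,3] g=>[1,3] h=>[2,2] k=>[4,2]
  e1=[0,1,0] f=>[3,4] g=>[0,3] h=>[3,0] k=>[0,1]
  e2=[0,0,1] f=>[4,2] g=>[0,4] h=>[4,0] k=>[0,3]
composite: ⟨4 0 0; 2 1 3⟩

Answer: ⟨4 0 0; 2 1 3⟩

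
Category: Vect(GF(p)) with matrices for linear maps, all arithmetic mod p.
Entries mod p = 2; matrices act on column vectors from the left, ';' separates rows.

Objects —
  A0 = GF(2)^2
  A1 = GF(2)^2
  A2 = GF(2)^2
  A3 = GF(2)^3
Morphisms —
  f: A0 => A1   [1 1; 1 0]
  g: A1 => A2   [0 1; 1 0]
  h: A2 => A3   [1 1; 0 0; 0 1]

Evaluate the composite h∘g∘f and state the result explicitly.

  e0=⟨1,0⟩ f=>⟨1,1⟩ g=>⟨1,1⟩ h=>⟨0,0,1⟩
  e1=⟨0,1⟩ f=>⟨1,0⟩ g=>⟨0,1⟩ h=>⟨1,0,1⟩
result: [0 1; 0 0; 1 1]

Answer: [0 1; 0 0; 1 1]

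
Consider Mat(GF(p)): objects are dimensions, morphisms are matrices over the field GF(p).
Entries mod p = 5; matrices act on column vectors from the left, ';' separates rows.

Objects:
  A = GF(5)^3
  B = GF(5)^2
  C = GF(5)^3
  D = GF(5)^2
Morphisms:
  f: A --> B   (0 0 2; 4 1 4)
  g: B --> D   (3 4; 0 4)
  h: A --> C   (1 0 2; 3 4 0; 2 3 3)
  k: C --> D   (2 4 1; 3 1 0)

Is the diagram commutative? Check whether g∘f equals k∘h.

Path 1 = f;g:
  e0=⟨1,0,0⟩ f-->⟨0,4⟩ g-->⟨1,1⟩
  e1=⟨0,1,0⟩ f-->⟨0,1⟩ g-->⟨4,4⟩
  e2=⟨0,0,1⟩ f-->⟨2,4⟩ g-->⟨2,1⟩
  ⟦path⟧₁ = (1 4 2; 1 4 1)
Path 2 = h;k:
  e0=⟨1,0,0⟩ h-->⟨1,3,2⟩ k-->⟨1,1⟩
  e1=⟨0,1,0⟩ h-->⟨0,4,3⟩ k-->⟨4,4⟩
  e2=⟨0,0,1⟩ h-->⟨2,0,3⟩ k-->⟨2,1⟩
  ⟦path⟧₂ = (1 4 2; 1 4 1)
Equal? YES — commutes

Answer: COMMUTES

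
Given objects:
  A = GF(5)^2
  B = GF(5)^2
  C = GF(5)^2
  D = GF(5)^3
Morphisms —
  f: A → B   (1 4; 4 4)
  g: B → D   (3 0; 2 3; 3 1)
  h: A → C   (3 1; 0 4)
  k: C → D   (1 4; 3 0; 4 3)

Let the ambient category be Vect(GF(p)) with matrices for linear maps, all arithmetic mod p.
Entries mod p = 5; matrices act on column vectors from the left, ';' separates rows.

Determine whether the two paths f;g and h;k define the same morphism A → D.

Path 1 = f;g:
  e0=⟨1,0⟩ f→⟨1,4⟩ g→⟨3,4,2⟩
  e1=⟨0,1⟩ f→⟨4,4⟩ g→⟨2,0,1⟩
  ⟦path⟧₁ = (3 2; 4 0; 2 1)
Path 2 = h;k:
  e0=⟨1,0⟩ h→⟨3,0⟩ k→⟨3,4,2⟩
  e1=⟨0,1⟩ h→⟨1,4⟩ k→⟨2,3,1⟩
  ⟦path⟧₂ = (3 2; 4 3; 2 1)
Equal? differ; not commutative

Answer: DOES NOT COMMUTE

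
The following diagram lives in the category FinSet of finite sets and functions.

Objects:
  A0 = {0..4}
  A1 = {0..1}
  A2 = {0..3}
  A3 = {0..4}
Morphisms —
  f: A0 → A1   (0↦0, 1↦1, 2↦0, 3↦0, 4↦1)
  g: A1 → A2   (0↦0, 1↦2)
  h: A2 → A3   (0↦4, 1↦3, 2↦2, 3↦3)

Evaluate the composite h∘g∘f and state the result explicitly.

  0 f→0 g→0 h→4
  1 f→1 g→2 h→2
  2 f→0 g→0 h→4
  3 f→0 g→0 h→4
  4 f→1 g→2 h→2
⟦path⟧: (0↦4, 1↦2, 2↦4, 3↦4, 4↦2)

Answer: (0↦4, 1↦2, 2↦4, 3↦4, 4↦2)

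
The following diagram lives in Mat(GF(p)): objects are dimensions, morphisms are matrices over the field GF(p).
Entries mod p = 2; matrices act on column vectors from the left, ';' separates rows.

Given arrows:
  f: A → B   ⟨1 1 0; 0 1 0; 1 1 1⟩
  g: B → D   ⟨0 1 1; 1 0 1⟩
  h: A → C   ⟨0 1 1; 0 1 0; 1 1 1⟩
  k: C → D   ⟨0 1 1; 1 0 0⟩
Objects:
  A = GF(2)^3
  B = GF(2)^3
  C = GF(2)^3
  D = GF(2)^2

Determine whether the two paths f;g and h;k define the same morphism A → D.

Along f;g (path 1):
  e0=(1,0,0) f→(1,0,1) g→(1,0)
  e1=(0,1,0) f→(1,1,1) g→(0,0)
  e2=(0,0,1) f→(0,0,1) g→(1,1)
  ⟦path⟧₁ = ⟨1 0 1; 0 0 1⟩
Along h;k (path 2):
  e0=(1,0,0) h→(0,0,1) k→(1,0)
  e1=(0,1,0) h→(1,1,1) k→(0,1)
  e2=(0,0,1) h→(1,0,1) k→(1,1)
  ⟦path⟧₂ = ⟨1 0 1; 0 1 1⟩
Equal? differ; not commutative

Answer: DOES NOT COMMUTE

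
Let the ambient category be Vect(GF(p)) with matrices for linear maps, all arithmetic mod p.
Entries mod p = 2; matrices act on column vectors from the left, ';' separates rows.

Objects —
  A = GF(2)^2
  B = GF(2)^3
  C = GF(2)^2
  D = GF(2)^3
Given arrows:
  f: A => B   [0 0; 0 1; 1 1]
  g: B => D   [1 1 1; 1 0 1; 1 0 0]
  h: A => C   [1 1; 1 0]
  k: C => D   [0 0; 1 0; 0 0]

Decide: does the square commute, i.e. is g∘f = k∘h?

Along f;g (path 1):
  e0=⟨1,0⟩ f=>⟨0,0,1⟩ g=>⟨1,1,0⟩
  e1=⟨0,1⟩ f=>⟨0,1,1⟩ g=>⟨0,1,0⟩
  ⟦path⟧₁ = [1 0; 1 1; 0 0]
Along h;k (path 2):
  e0=⟨1,0⟩ h=>⟨1,1⟩ k=>⟨0,1,0⟩
  e1=⟨0,1⟩ h=>⟨1,0⟩ k=>⟨0,1,0⟩
  ⟦path⟧₂ = [0 0; 1 1; 0 0]
Equal? NO — does not commute

Answer: DOES NOT COMMUTE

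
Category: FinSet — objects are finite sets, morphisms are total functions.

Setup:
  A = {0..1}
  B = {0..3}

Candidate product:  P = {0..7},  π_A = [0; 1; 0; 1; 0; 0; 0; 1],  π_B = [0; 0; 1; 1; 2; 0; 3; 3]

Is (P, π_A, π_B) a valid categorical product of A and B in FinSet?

|A|·|B| = 2·4 = 8;  |P| = 8
Check the pairing map k ↦ (π_A(k), π_B(k)):
  0 -> (0,0)
  1 -> (1,0)
  2 -> (0,1)
  3 -> (1,1)
  4 -> (0,2)
  5 -> (0,0)  ✗ repeats pair of k=0
  6 -> (0,3)
  7 -> (1,3)
distinct pairs in image: 7 / 8 needed
  → (0,0) hit at k=0 and k=5

Answer: NOT A VALID PRODUCT — duplicate pair at indices 0,5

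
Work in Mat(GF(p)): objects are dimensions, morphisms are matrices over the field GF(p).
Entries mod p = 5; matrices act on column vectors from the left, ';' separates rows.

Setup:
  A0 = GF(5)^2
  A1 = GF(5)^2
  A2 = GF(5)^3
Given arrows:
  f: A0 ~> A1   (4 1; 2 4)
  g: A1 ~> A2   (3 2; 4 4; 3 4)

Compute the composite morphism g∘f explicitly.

Answer: (1 1; 4 0; 0 4)

Derivation:
  e0=[1,0] f~>[4,2] g~>[1,4,0]
  e1=[0,1] f~>[1,4] g~>[1,0,4]
composite: (1 1; 4 0; 0 4)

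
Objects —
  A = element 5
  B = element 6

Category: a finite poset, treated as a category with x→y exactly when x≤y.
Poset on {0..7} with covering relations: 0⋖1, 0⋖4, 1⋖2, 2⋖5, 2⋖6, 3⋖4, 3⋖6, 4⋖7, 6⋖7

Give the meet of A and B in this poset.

{x : x≤A ∧ x≤B} = {0,1,2}  (A=5, B=6)
  0 ≤ 2
  1 ≤ 2
  2 ≤ 2
glb = 2

Answer: A∧B = 2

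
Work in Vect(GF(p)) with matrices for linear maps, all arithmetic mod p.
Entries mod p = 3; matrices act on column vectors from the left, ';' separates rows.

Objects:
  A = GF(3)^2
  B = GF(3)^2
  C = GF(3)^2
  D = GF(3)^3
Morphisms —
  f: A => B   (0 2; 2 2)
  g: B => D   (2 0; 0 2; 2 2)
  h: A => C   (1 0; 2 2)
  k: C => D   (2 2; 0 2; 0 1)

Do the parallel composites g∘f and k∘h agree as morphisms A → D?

1) trace f;g:
  e0=(1,0) f=>(0,2) g=>(0,1,1)
  e1=(0,1) f=>(2,2) g=>(1,1,2)
  ⟦path⟧₁ = (0 1; 1 1; 1 2)
2) trace h;k:
  e0=(1,0) h=>(1,2) k=>(0,1,2)
  e1=(0,1) h=>(0,2) k=>(1,1,2)
  ⟦path⟧₂ = (0 1; 1 1; 2 2)
Equal? NO — does not commute

Answer: DOES NOT COMMUTE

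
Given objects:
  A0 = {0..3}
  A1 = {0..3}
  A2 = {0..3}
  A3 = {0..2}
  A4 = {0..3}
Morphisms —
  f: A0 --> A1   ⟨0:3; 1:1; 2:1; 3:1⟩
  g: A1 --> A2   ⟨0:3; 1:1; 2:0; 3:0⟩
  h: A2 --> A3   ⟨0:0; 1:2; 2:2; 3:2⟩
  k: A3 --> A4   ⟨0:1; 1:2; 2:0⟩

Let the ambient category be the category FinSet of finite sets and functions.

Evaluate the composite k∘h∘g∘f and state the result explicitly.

  0 f-->3 g-->0 h-->0 k-->1
  1 f-->1 g-->1 h-->2 k-->0
  2 f-->1 g-->1 h-->2 k-->0
  3 f-->1 g-->1 h-->2 k-->0
⟦path⟧: ⟨0:1; 1:0; 2:0; 3:0⟩

Answer: ⟨0:1; 1:0; 2:0; 3:0⟩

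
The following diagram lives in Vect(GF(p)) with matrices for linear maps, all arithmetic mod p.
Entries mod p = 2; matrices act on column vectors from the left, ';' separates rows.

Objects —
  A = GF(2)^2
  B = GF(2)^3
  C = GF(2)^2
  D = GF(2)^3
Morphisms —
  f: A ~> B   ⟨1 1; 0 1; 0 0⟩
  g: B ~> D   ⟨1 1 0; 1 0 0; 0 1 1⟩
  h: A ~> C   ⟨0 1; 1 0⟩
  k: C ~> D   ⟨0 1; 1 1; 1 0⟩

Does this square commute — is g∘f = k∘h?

1) trace f;g:
  e0=⟨1,0⟩ f~>⟨1,0,0⟩ g~>⟨1,1,0⟩
  e1=⟨0,1⟩ f~>⟨1,1,0⟩ g~>⟨0,1,1⟩
  ⟦path⟧₁ = ⟨1 0; 1 1; 0 1⟩
2) trace h;k:
  e0=⟨1,0⟩ h~>⟨0,1⟩ k~>⟨1,1,0⟩
  e1=⟨0,1⟩ h~>⟨1,0⟩ k~>⟨0,1,1⟩
  ⟦path⟧₂ = ⟨1 0; 1 1; 0 1⟩
Equal? same morphism ✓

Answer: COMMUTES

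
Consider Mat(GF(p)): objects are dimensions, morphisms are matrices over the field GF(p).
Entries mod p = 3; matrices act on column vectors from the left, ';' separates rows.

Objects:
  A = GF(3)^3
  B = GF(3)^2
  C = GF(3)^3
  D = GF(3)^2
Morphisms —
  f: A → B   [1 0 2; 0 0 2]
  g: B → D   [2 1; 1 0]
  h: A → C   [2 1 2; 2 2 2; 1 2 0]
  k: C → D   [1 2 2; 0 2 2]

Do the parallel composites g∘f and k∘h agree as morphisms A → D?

Path 1 = f;g:
  e0=(1,0,0) f→(1,0) g→(2,1)
  e1=(0,1,0) f→(0,0) g→(0,0)
  e2=(0,0,1) f→(2,2) g→(0,2)
  composite₁ = [2 0 0; 1 0 2]
Path 2 = h;k:
  e0=(1,0,0) h→(2,2,1) k→(2,0)
  e1=(0,1,0) h→(1,2,2) k→(0,2)
  e2=(0,0,1) h→(2,2,0) k→(0,1)
  composite₂ = [2 0 0; 0 2 1]
Equal? NO — does not commute

Answer: DOES NOT COMMUTE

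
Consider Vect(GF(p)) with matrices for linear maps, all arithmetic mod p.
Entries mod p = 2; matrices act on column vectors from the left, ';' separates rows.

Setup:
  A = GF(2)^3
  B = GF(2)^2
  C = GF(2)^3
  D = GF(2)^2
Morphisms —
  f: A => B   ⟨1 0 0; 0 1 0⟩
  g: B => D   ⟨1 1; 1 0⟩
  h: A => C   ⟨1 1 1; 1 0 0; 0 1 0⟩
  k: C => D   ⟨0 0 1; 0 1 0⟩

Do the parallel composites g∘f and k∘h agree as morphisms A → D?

1) trace f;g:
  e0=(1,0,0) f=>(1,0) g=>(1,1)
  e1=(0,1,0) f=>(0,1) g=>(1,0)
  e2=(0,0,1) f=>(0,0) g=>(0,0)
  ⟦path⟧₁ = ⟨1 1 0; 1 0 0⟩
2) trace h;k:
  e0=(1,0,0) h=>(1,1,0) k=>(0,1)
  e1=(0,1,0) h=>(1,0,1) k=>(1,0)
  e2=(0,0,1) h=>(1,0,0) k=>(0,0)
  ⟦path⟧₂ = ⟨0 1 0; 1 0 0⟩
Equal? distinct morphisms ✗

Answer: DOES NOT COMMUTE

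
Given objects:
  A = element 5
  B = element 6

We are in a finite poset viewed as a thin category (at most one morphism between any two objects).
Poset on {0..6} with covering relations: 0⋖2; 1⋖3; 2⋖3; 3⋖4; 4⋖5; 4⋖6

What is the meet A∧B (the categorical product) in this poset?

Common predecessors of 5,6: {0,1,2,3,4}
  0 ≤ 4
  1 ≤ 4
  2 ≤ 4
  3 ≤ 4
  4 ≤ 4
glb = 4

Answer: A∧B = 4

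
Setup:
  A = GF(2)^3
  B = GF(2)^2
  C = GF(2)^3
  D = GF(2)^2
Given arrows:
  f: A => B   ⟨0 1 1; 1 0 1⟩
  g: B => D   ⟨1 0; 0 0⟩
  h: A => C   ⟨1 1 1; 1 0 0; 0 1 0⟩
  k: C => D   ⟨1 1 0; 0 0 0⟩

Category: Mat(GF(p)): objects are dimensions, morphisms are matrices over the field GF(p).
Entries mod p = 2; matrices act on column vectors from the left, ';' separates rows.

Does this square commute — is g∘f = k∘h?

Answer: COMMUTES

Work:
1) trace f;g:
  e0=(1,0,0) f=>(0,1) g=>(0,0)
  e1=(0,1,0) f=>(1,0) g=>(1,0)
  e2=(0,0,1) f=>(1,1) g=>(1,0)
  result₁ = ⟨0 1 1; 0 0 0⟩
2) trace h;k:
  e0=(1,0,0) h=>(1,1,0) k=>(0,0)
  e1=(0,1,0) h=>(1,0,1) k=>(1,0)
  e2=(0,0,1) h=>(1,0,0) k=>(1,0)
  result₂ = ⟨0 1 1; 0 0 0⟩
Equal? same morphism ✓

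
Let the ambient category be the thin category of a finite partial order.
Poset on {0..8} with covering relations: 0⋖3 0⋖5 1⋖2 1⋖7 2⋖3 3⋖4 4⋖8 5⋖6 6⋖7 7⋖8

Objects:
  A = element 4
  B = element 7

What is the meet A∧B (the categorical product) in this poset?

Answer: NO MEET EXISTS

Work:
Common predecessors of 4,7: {0,1}
  maximal lower bounds 0 and 1 are incomparable: neither 0<=1 nor 1<=0
→ no greatest lower bound exists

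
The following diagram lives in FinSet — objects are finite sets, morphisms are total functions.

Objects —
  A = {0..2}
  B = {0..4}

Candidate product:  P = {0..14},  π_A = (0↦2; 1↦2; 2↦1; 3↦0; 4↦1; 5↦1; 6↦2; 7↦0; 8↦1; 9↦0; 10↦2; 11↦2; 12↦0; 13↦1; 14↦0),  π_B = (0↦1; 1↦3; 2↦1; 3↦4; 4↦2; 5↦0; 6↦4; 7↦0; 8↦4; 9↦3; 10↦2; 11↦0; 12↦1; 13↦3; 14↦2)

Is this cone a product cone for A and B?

Answer: VALID PRODUCT

Work:
|A|·|B| = 3·5 = 15;  |P| = 15
Check the pairing map k ↦ (π_A(k), π_B(k)):
  0 ↦ (2,1)
  1 ↦ (2,3)
  2 ↦ (1,1)
  3 ↦ (0,4)
  4 ↦ (1,2)
  5 ↦ (1,0)
  6 ↦ (2,4)
  7 ↦ (0,0)
  8 ↦ (1,4)
  9 ↦ (0,3)
  10 ↦ (2,2)
  11 ↦ (2,0)
  12 ↦ (0,1)
  13 ↦ (1,3)
  14 ↦ (0,2)
distinct pairs in image: 15 / 15 needed
  → bijection onto A×B; projections well-typed.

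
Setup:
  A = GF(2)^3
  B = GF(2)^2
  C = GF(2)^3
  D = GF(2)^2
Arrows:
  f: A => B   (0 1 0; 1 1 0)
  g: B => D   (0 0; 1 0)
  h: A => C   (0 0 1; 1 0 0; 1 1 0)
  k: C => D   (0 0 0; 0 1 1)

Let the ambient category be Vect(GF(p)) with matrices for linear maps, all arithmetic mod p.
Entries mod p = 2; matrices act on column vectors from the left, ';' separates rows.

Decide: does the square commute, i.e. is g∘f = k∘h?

Path 1 = f;g:
  e0=⟨1,0,0⟩ f=>⟨0,1⟩ g=>⟨0,0⟩
  e1=⟨0,1,0⟩ f=>⟨1,1⟩ g=>⟨0,1⟩
  e2=⟨0,0,1⟩ f=>⟨0,0⟩ g=>⟨0,0⟩
  composite₁ = (0 0 0; 0 1 0)
Path 2 = h;k:
  e0=⟨1,0,0⟩ h=>⟨0,1,1⟩ k=>⟨0,0⟩
  e1=⟨0,1,0⟩ h=>⟨0,0,1⟩ k=>⟨0,1⟩
  e2=⟨0,0,1⟩ h=>⟨1,0,0⟩ k=>⟨0,0⟩
  composite₂ = (0 0 0; 0 1 0)
Equal? equal; square commutes

Answer: COMMUTES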